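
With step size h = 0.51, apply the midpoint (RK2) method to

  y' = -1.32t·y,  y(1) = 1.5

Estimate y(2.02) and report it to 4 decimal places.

Midpoint: k1 = f(t_n, y_n); k2 = f(t_n + h/2, y_n + (h/2)·k1); y_{n+1} = y_n + h·k2.
t=1.000000, y=1.500000:
  k1 = f(1.000000, 1.500000) = -1.980000
  k2 = f(1.255000, 0.995100) = -1.648483
  y ← 1.500000 + 0.51·(-1.648483) = 0.659274
t=1.510000, y=0.659274:
  k1 = f(1.510000, 0.659274) = -1.314065
  k2 = f(1.765000, 0.324187) = -0.755292
  y ← 0.659274 + 0.51·(-0.755292) = 0.274075
y(2.02) ≈ 0.2741

0.2741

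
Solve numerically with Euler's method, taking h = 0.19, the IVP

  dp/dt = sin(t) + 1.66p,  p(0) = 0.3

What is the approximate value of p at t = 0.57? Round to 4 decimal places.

Euler: p_{n+1} = p_n + h·f(t_n, p_n).
t=0.000000, p=0.300000: f=0.498000 → p ← 0.300000 + 0.19·0.498000 = 0.394620
t=0.190000, p=0.394620: f=0.843928 → p ← 0.394620 + 0.19·0.843928 = 0.554966
t=0.380000, p=0.554966: f=1.292165 → p ← 0.554966 + 0.19·1.292165 = 0.800478
p(0.57) ≈ 0.8005

0.8005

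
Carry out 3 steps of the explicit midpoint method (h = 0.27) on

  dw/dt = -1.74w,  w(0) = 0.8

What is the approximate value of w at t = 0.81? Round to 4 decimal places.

0.2103

Midpoint: k1 = f(t_n, w_n); k2 = f(t_n + h/2, w_n + (h/2)·k1); w_{n+1} = w_n + h·k2.
t=0.000000, w=0.800000:
  k1 = f(0.000000, 0.800000) = -1.392000
  k2 = f(0.135000, 0.612080) = -1.065019
  w ← 0.800000 + 0.27·(-1.065019) = 0.512445
t=0.270000, w=0.512445:
  k1 = f(0.270000, 0.512445) = -0.891654
  k2 = f(0.405000, 0.392072) = -0.682204
  w ← 0.512445 + 0.27·(-0.682204) = 0.328250
t=0.540000, w=0.328250:
  k1 = f(0.540000, 0.328250) = -0.571154
  k2 = f(0.675000, 0.251144) = -0.436990
  w ← 0.328250 + 0.27·(-0.436990) = 0.210262
w(0.81) ≈ 0.2103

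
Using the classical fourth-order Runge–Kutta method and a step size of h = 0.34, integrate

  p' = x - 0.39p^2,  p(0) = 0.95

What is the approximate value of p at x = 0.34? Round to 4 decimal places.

RK4: k1 = f(x_n, p_n); k2 = f(x_n + h/2, p_n + (h/2)·k1); k3 = f(x_n + h/2, p_n + (h/2)·k2); k4 = f(x_n + h, p_n + h·k3); p_{n+1} = p_n + (h/6)·(k1 + 2k2 + 2k3 + k4).
x=0.000000, p=0.950000:
  k1 = f(0.000000, 0.950000) = -0.351975
  k2 = f(0.170000, 0.890164) = -0.139033
  k3 = f(0.170000, 0.926364) = -0.164679
  k4 = f(0.340000, 0.894009) = 0.028292
  p ← 0.950000 + (0.34/6)·(k1 + 2k2 + 2k3 + k4) = 0.897237
p(0.34) ≈ 0.8972

0.8972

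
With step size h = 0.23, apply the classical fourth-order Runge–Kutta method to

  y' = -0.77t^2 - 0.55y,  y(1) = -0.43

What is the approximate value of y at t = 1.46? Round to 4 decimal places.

-0.8203

RK4: k1 = f(t_n, y_n); k2 = f(t_n + h/2, y_n + (h/2)·k1); k3 = f(t_n + h/2, y_n + (h/2)·k2); k4 = f(t_n + h, y_n + h·k3); y_{n+1} = y_n + (h/6)·(k1 + 2k2 + 2k3 + k4).
t=1.000000, y=-0.430000:
  k1 = f(1.000000, -0.430000) = -0.533500
  k2 = f(1.115000, -0.491352) = -0.687039
  k3 = f(1.115000, -0.509010) = -0.677328
  k4 = f(1.230000, -0.585785) = -0.842751
  y ← -0.430000 + (0.23/6)·(k1 + 2k2 + 2k3 + k4) = -0.587358
t=1.230000, y=-0.587358:
  k1 = f(1.230000, -0.587358) = -0.841886
  k2 = f(1.345000, -0.684175) = -1.016653
  k3 = f(1.345000, -0.704273) = -1.005599
  k4 = f(1.460000, -0.818646) = -1.191077
  y ← -0.587358 + (0.23/6)·(k1 + 2k2 + 2k3 + k4) = -0.820327
y(1.46) ≈ -0.8203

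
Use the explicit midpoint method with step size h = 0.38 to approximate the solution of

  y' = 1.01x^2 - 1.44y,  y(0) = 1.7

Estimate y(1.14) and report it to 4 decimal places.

Midpoint: k1 = f(x_n, y_n); k2 = f(x_n + h/2, y_n + (h/2)·k1); y_{n+1} = y_n + h·k2.
x=0.000000, y=1.700000:
  k1 = f(0.000000, 1.700000) = -2.448000
  k2 = f(0.190000, 1.234880) = -1.741766
  y ← 1.700000 + 0.38·(-1.741766) = 1.038129
x=0.380000, y=1.038129:
  k1 = f(0.380000, 1.038129) = -1.349062
  k2 = f(0.570000, 0.781807) = -0.797653
  y ← 1.038129 + 0.38·(-0.797653) = 0.735021
x=0.760000, y=0.735021:
  k1 = f(0.760000, 0.735021) = -0.475054
  k2 = f(0.950000, 0.644760) = -0.016930
  y ← 0.735021 + 0.38·(-0.016930) = 0.728587
y(1.14) ≈ 0.7286

0.7286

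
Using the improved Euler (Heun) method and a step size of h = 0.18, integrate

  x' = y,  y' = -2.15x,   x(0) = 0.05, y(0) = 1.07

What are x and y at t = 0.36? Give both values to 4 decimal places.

Heun on (x,y): k1 = f(t_n, state_n); k2 = f(t_n + h, state_n + h·k1); state_{n+1} = state_n + (h/2)·(k1 + k2).
0.000000: (0.050000, 1.070000)
  k1 = (1.070000, -0.107500)
  predictor → (0.242600, 1.050650)
  k2 = (1.050650, -0.521590)
  → (0.240859, 1.013382)
0.180000: (0.240859, 1.013382)
  k1 = (1.013382, -0.517846)
  predictor → (0.423267, 0.920170)
  k2 = (0.920170, -0.910025)
  → (0.414878, 0.884874)
(x(0.36), y(0.36)) ≈ (0.4149, 0.8849)

0.4149, 0.8849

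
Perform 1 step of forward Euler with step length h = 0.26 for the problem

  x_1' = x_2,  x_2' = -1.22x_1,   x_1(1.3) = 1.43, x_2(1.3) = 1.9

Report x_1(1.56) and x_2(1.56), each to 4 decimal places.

1.9240, 1.4464

Euler on (x_1,x_2): x_1_{n+1} = x_1_n + h·x_1', x_2_{n+1} = x_2_n + h·x_2'.
1.300000: (1.430000, 1.900000); f=(1.900000, -1.744600) → (1.924000, 1.446404)
(x_1(1.56), x_2(1.56)) ≈ (1.9240, 1.4464)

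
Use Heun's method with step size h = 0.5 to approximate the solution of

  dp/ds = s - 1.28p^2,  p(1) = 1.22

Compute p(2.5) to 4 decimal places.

1.3847

Heun: k1 = f(s_n, p_n); k2 = f(s_n + h, p_n + h·k1); p_{n+1} = p_n + (h/2)·(k1 + k2).
s=1.000000, p=1.220000:
  k1 = f(1.000000, 1.220000) = -0.905152
  k2 = f(1.500000, 0.767424) = 0.746157
  p ← 1.220000 + (0.5/2)·(-0.905152 + 0.746157) = 1.180251
s=1.500000, p=1.180251:
  k1 = f(1.500000, 1.180251) = -0.283031
  k2 = f(2.000000, 1.038736) = 0.618916
  p ← 1.180251 + (0.5/2)·(-0.283031 + 0.618916) = 1.264223
s=2.000000, p=1.264223:
  k1 = f(2.000000, 1.264223) = -0.045771
  k2 = f(2.500000, 1.241337) = 0.527625
  p ← 1.264223 + (0.5/2)·(-0.045771 + 0.527625) = 1.384686
p(2.5) ≈ 1.3847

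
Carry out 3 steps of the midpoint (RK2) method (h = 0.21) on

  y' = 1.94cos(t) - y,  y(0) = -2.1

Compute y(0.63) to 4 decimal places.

-0.2915

Midpoint: k1 = f(t_n, y_n); k2 = f(t_n + h/2, y_n + (h/2)·k1); y_{n+1} = y_n + h·k2.
t=0.000000, y=-2.100000:
  k1 = f(0.000000, -2.100000) = 4.040000
  k2 = f(0.105000, -1.675800) = 3.605116
  y ← -2.100000 + 0.21·3.605116 = -1.342926
t=0.210000, y=-1.342926:
  k1 = f(0.210000, -1.342926) = 3.240306
  k2 = f(0.315000, -1.002694) = 2.847239
  y ← -1.342926 + 0.21·2.847239 = -0.745006
t=0.420000, y=-0.745006:
  k1 = f(0.420000, -0.745006) = 2.516398
  k2 = f(0.525000, -0.480784) = 2.159512
  y ← -0.745006 + 0.21·2.159512 = -0.291508
y(0.63) ≈ -0.2915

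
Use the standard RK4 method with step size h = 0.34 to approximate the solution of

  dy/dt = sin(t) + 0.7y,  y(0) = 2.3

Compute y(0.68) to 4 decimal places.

3.9651

RK4: k1 = f(t_n, y_n); k2 = f(t_n + h/2, y_n + (h/2)·k1); k3 = f(t_n + h/2, y_n + (h/2)·k2); k4 = f(t_n + h, y_n + h·k3); y_{n+1} = y_n + (h/6)·(k1 + 2k2 + 2k3 + k4).
t=0.000000, y=2.300000:
  k1 = f(0.000000, 2.300000) = 1.610000
  k2 = f(0.170000, 2.573700) = 1.970772
  k3 = f(0.170000, 2.635031) = 2.013704
  k4 = f(0.340000, 2.984659) = 2.422749
  y ← 2.300000 + (0.34/6)·(k1 + 2k2 + 2k3 + k4) = 2.980096
t=0.340000, y=2.980096:
  k1 = f(0.340000, 2.980096) = 2.419555
  k2 = f(0.510000, 3.391421) = 2.862172
  k3 = f(0.510000, 3.466666) = 2.914843
  k4 = f(0.680000, 3.971143) = 3.408593
  y ← 2.980096 + (0.34/6)·(k1 + 2k2 + 2k3 + k4) = 3.965087
y(0.68) ≈ 3.9651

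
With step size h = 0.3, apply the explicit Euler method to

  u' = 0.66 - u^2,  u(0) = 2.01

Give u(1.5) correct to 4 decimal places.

Euler: u_{n+1} = u_n + h·f(s_n, u_n).
s=0.000000, u=2.010000: f=-3.380100 → u ← 2.010000 + 0.3·(-3.380100) = 0.995970
s=0.300000, u=0.995970: f=-0.331956 → u ← 0.995970 + 0.3·(-0.331956) = 0.896383
s=0.600000, u=0.896383: f=-0.143503 → u ← 0.896383 + 0.3·(-0.143503) = 0.853332
s=0.900000, u=0.853332: f=-0.068176 → u ← 0.853332 + 0.3·(-0.068176) = 0.832880
s=1.200000, u=0.832880: f=-0.033688 → u ← 0.832880 + 0.3·(-0.033688) = 0.822773
u(1.5) ≈ 0.8228

0.8228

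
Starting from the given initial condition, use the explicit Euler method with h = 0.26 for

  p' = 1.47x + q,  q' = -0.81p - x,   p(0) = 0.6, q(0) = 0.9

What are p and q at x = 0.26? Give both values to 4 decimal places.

0.8340, 0.7736

Euler on (p,q): p_{n+1} = p_n + h·p', q_{n+1} = q_n + h·q'.
0.000000: (0.600000, 0.900000); f=(0.900000, -0.486000) → (0.834000, 0.773640)
(p(0.26), q(0.26)) ≈ (0.8340, 0.7736)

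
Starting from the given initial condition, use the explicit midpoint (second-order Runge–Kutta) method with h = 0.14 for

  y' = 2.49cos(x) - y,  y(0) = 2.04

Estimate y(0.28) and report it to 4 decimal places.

Midpoint: k1 = f(x_n, y_n); k2 = f(x_n + h/2, y_n + (h/2)·k1); y_{n+1} = y_n + h·k2.
x=0.000000, y=2.040000:
  k1 = f(0.000000, 2.040000) = 0.450000
  k2 = f(0.070000, 2.071500) = 0.412402
  y ← 2.040000 + 0.14·0.412402 = 2.097736
x=0.140000, y=2.097736:
  k1 = f(0.140000, 2.097736) = 0.367902
  k2 = f(0.210000, 2.123489) = 0.311808
  y ← 2.097736 + 0.14·0.311808 = 2.141389
y(0.28) ≈ 2.1414

2.1414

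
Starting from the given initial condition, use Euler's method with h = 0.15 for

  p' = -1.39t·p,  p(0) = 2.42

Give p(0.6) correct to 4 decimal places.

Euler: p_{n+1} = p_n + h·f(t_n, p_n).
t=0.000000, p=2.420000: f=0.000000 → p ← 2.420000 + 0.15·0.000000 = 2.420000
t=0.150000, p=2.420000: f=-0.504570 → p ← 2.420000 + 0.15·(-0.504570) = 2.344314
t=0.300000, p=2.344314: f=-0.977579 → p ← 2.344314 + 0.15·(-0.977579) = 2.197678
t=0.450000, p=2.197678: f=-1.374647 → p ← 2.197678 + 0.15·(-1.374647) = 1.991481
p(0.6) ≈ 1.9915

1.9915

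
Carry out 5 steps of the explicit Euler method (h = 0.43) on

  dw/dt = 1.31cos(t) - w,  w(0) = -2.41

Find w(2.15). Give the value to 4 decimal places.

Euler: w_{n+1} = w_n + h·f(t_n, w_n).
t=0.000000, w=-2.410000: f=3.720000 → w ← -2.410000 + 0.43·3.720000 = -0.810400
t=0.430000, w=-0.810400: f=2.001145 → w ← -0.810400 + 0.43·2.001145 = 0.050092
t=0.860000, w=0.050092: f=0.804601 → w ← 0.050092 + 0.43·0.804601 = 0.396071
t=1.290000, w=0.396071: f=-0.033042 → w ← 0.396071 + 0.43·(-0.033042) = 0.381862
t=1.720000, w=0.381862: f=-0.576595 → w ← 0.381862 + 0.43·(-0.576595) = 0.133927
w(2.15) ≈ 0.1339

0.1339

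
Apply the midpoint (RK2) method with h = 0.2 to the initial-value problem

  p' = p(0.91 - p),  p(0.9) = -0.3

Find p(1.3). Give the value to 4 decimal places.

-0.5003

Midpoint: k1 = f(t_n, p_n); k2 = f(t_n + h/2, p_n + (h/2)·k1); p_{n+1} = p_n + h·k2.
t=0.900000, p=-0.300000:
  k1 = f(0.900000, -0.300000) = -0.363000
  k2 = f(1.000000, -0.336300) = -0.419131
  p ← -0.300000 + 0.2·(-0.419131) = -0.383826
t=1.100000, p=-0.383826:
  k1 = f(1.100000, -0.383826) = -0.496604
  k2 = f(1.200000, -0.433487) = -0.582383
  p ← -0.383826 + 0.2·(-0.582383) = -0.500303
p(1.3) ≈ -0.5003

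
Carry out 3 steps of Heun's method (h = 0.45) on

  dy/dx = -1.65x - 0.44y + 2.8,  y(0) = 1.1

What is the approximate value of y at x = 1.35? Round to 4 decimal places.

Heun: k1 = f(x_n, y_n); k2 = f(x_n + h, y_n + h·k1); y_{n+1} = y_n + (h/2)·(k1 + k2).
x=0.000000, y=1.100000:
  k1 = f(0.000000, 1.100000) = 2.316000
  k2 = f(0.450000, 2.142200) = 1.114932
  y ← 1.100000 + (0.45/2)·(2.316000 + 1.114932) = 1.871960
x=0.450000, y=1.871960:
  k1 = f(0.450000, 1.871960) = 1.233838
  k2 = f(0.900000, 2.427187) = 0.247038
  y ← 1.871960 + (0.45/2)·(1.233838 + 0.247038) = 2.205157
x=0.900000, y=2.205157:
  k1 = f(0.900000, 2.205157) = 0.344731
  k2 = f(1.350000, 2.360286) = -0.466026
  y ← 2.205157 + (0.45/2)·(0.344731 + (-0.466026)) = 2.177865
y(1.35) ≈ 2.1779

2.1779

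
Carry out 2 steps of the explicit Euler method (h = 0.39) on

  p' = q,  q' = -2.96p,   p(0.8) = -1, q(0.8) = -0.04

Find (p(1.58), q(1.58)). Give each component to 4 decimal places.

Euler on (p,q): p_{n+1} = p_n + h·p', q_{n+1} = q_n + h·q'.
0.800000: (-1.000000, -0.040000); f=(-0.040000, 2.960000) → (-1.015600, 1.114400)
1.190000: (-1.015600, 1.114400); f=(1.114400, 3.006176) → (-0.580984, 2.286809)
(p(1.58), q(1.58)) ≈ (-0.5810, 2.2868)

-0.5810, 2.2868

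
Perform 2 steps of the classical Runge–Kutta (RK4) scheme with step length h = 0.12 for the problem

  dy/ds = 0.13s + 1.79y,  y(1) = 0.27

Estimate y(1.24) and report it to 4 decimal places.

0.4582

RK4: k1 = f(s_n, y_n); k2 = f(s_n + h/2, y_n + (h/2)·k1); k3 = f(s_n + h/2, y_n + (h/2)·k2); k4 = f(s_n + h, y_n + h·k3); y_{n+1} = y_n + (h/6)·(k1 + 2k2 + 2k3 + k4).
s=1.000000, y=0.270000:
  k1 = f(1.000000, 0.270000) = 0.613300
  k2 = f(1.060000, 0.306798) = 0.686968
  k3 = f(1.060000, 0.311218) = 0.694880
  k4 = f(1.120000, 0.353386) = 0.778160
  y ← 0.270000 + (0.12/6)·(k1 + 2k2 + 2k3 + k4) = 0.353103
s=1.120000, y=0.353103:
  k1 = f(1.120000, 0.353103) = 0.777655
  k2 = f(1.180000, 0.399762) = 0.868975
  k3 = f(1.180000, 0.405242) = 0.878783
  k4 = f(1.240000, 0.458557) = 0.982017
  y ← 0.353103 + (0.12/6)·(k1 + 2k2 + 2k3 + k4) = 0.458207
y(1.24) ≈ 0.4582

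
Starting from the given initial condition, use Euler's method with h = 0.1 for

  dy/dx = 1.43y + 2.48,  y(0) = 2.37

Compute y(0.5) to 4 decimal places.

6.2727

Euler: y_{n+1} = y_n + h·f(x_n, y_n).
x=0.000000, y=2.370000: f=5.869100 → y ← 2.370000 + 0.1·5.869100 = 2.956910
x=0.100000, y=2.956910: f=6.708381 → y ← 2.956910 + 0.1·6.708381 = 3.627748
x=0.200000, y=3.627748: f=7.667680 → y ← 3.627748 + 0.1·7.667680 = 4.394516
x=0.300000, y=4.394516: f=8.764158 → y ← 4.394516 + 0.1·8.764158 = 5.270932
x=0.400000, y=5.270932: f=10.017433 → y ← 5.270932 + 0.1·10.017433 = 6.272675
y(0.5) ≈ 6.2727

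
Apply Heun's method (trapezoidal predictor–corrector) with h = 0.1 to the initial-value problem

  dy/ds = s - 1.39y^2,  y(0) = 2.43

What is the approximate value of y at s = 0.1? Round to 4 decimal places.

Heun: k1 = f(s_n, y_n); k2 = f(s_n + h, y_n + h·k1); y_{n+1} = y_n + (h/2)·(k1 + k2).
s=0.000000, y=2.430000:
  k1 = f(0.000000, 2.430000) = -8.207811
  k2 = f(0.100000, 1.609219) = -3.499524
  y ← 2.430000 + (0.1/2)·(-8.207811 + (-3.499524)) = 1.844633
y(0.1) ≈ 1.8446

1.8446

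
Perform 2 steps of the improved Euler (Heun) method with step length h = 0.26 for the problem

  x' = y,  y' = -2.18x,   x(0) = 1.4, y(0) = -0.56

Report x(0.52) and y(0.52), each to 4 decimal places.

0.7252, -1.8681

Heun on (x,y): k1 = f(t_n, state_n); k2 = f(t_n + h, state_n + h·k1); state_{n+1} = state_n + (h/2)·(k1 + k2).
0.000000: (1.400000, -0.560000)
  k1 = (-0.560000, -3.052000)
  predictor → (1.254400, -1.353520)
  k2 = (-1.353520, -2.734592)
  → (1.151242, -1.312257)
0.260000: (1.151242, -1.312257)
  k1 = (-1.312257, -2.509708)
  predictor → (0.810056, -1.964781)
  k2 = (-1.964781, -1.765921)
  → (0.725227, -1.868089)
(x(0.52), y(0.52)) ≈ (0.7252, -1.8681)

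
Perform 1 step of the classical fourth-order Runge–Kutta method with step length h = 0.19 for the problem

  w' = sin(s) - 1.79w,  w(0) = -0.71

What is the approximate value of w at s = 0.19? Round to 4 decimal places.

-0.4892

RK4: k1 = f(s_n, w_n); k2 = f(s_n + h/2, w_n + (h/2)·k1); k3 = f(s_n + h/2, w_n + (h/2)·k2); k4 = f(s_n + h, w_n + h·k3); w_{n+1} = w_n + (h/6)·(k1 + 2k2 + 2k3 + k4).
s=0.000000, w=-0.710000:
  k1 = f(0.000000, -0.710000) = 1.270900
  k2 = f(0.095000, -0.589264) = 1.149641
  k3 = f(0.095000, -0.600784) = 1.170261
  k4 = f(0.190000, -0.487650) = 1.061753
  w ← -0.710000 + (0.19/6)·(k1 + 2k2 + 2k3 + k4) = -0.489206
w(0.19) ≈ -0.4892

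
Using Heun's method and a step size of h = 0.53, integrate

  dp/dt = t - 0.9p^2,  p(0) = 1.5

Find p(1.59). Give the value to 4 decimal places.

1.2126

Heun: k1 = f(t_n, p_n); k2 = f(t_n + h, p_n + h·k1); p_{n+1} = p_n + (h/2)·(k1 + k2).
t=0.000000, p=1.500000:
  k1 = f(0.000000, 1.500000) = -2.025000
  k2 = f(0.530000, 0.426750) = 0.366096
  p ← 1.500000 + (0.53/2)·(-2.025000 + 0.366096) = 1.060390
t=0.530000, p=1.060390:
  k1 = f(0.530000, 1.060390) = -0.481985
  k2 = f(1.060000, 0.804938) = 0.476867
  p ← 1.060390 + (0.53/2)·(-0.481985 + 0.476867) = 1.059034
t=1.060000, p=1.059034:
  k1 = f(1.060000, 1.059034) = 0.050602
  k2 = f(1.590000, 1.085853) = 0.528831
  p ← 1.059034 + (0.53/2)·(0.050602 + 0.528831) = 1.212584
p(1.59) ≈ 1.2126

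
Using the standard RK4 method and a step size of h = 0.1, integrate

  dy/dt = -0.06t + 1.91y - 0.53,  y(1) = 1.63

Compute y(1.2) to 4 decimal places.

RK4: k1 = f(t_n, y_n); k2 = f(t_n + h/2, y_n + (h/2)·k1); k3 = f(t_n + h/2, y_n + (h/2)·k2); k4 = f(t_n + h, y_n + h·k3); y_{n+1} = y_n + (h/6)·(k1 + 2k2 + 2k3 + k4).
t=1.000000, y=1.630000:
  k1 = f(1.000000, 1.630000) = 2.523300
  k2 = f(1.050000, 1.756165) = 2.761275
  k3 = f(1.050000, 1.768064) = 2.784002
  k4 = f(1.100000, 1.908400) = 3.049044
  y ← 1.630000 + (0.1/6)·(k1 + 2k2 + 2k3 + k4) = 1.907715
t=1.100000, y=1.907715:
  k1 = f(1.100000, 1.907715) = 3.047736
  k2 = f(1.150000, 2.060102) = 3.335794
  k3 = f(1.150000, 2.074505) = 3.363304
  k4 = f(1.200000, 2.244045) = 3.684127
  y ← 1.907715 + (0.1/6)·(k1 + 2k2 + 2k3 + k4) = 2.243216
y(1.2) ≈ 2.2432

2.2432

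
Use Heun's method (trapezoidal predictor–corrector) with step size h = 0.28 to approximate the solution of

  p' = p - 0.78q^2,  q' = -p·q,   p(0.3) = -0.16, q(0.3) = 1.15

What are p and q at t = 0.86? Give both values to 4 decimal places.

Heun on (p,q): k1 = f(t_n, state_n); k2 = f(t_n + h, state_n + h·k1); state_{n+1} = state_n + (h/2)·(k1 + k2).
0.300000: (-0.160000, 1.150000)
  k1 = (-1.191550, 0.184000)
  predictor → (-0.493634, 1.201520)
  k2 = (-1.619681, 0.593111)
  → (-0.553572, 1.258796)
0.580000: (-0.553572, 1.258796)
  k1 = (-1.789534, 0.696834)
  predictor → (-1.054642, 1.453909)
  k2 = (-2.703446, 1.533354)
  → (-1.182590, 1.571022)
(p(0.86), q(0.86)) ≈ (-1.1826, 1.5710)

-1.1826, 1.5710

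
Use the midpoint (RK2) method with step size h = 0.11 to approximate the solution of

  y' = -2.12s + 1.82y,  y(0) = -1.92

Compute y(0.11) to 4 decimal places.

-2.3557

Midpoint: k1 = f(s_n, y_n); k2 = f(s_n + h/2, y_n + (h/2)·k1); y_{n+1} = y_n + h·k2.
s=0.000000, y=-1.920000:
  k1 = f(0.000000, -1.920000) = -3.494400
  k2 = f(0.055000, -2.112192) = -3.960789
  y ← -1.920000 + 0.11·(-3.960789) = -2.355687
y(0.11) ≈ -2.3557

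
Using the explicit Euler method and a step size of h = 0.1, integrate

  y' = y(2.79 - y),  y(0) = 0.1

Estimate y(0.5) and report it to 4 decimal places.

0.3202

Euler: y_{n+1} = y_n + h·f(x_n, y_n).
x=0.000000, y=0.100000: f=0.269000 → y ← 0.100000 + 0.1·0.269000 = 0.126900
x=0.100000, y=0.126900: f=0.337947 → y ← 0.126900 + 0.1·0.337947 = 0.160695
x=0.200000, y=0.160695: f=0.422516 → y ← 0.160695 + 0.1·0.422516 = 0.202946
x=0.300000, y=0.202946: f=0.525033 → y ← 0.202946 + 0.1·0.525033 = 0.255450
x=0.400000, y=0.255450: f=0.647450 → y ← 0.255450 + 0.1·0.647450 = 0.320195
y(0.5) ≈ 0.3202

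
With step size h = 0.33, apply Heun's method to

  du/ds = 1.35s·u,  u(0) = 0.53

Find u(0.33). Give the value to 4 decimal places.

Heun: k1 = f(s_n, u_n); k2 = f(s_n + h, u_n + h·k1); u_{n+1} = u_n + (h/2)·(k1 + k2).
s=0.000000, u=0.530000:
  k1 = f(0.000000, 0.530000) = 0.000000
  k2 = f(0.330000, 0.530000) = 0.236115
  u ← 0.530000 + (0.33/2)·(0.000000 + 0.236115) = 0.568959
u(0.33) ≈ 0.5690

0.5690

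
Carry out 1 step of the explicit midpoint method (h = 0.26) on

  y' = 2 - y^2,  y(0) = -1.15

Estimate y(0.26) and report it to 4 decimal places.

Midpoint: k1 = f(t_n, y_n); k2 = f(t_n + h/2, y_n + (h/2)·k1); y_{n+1} = y_n + h·k2.
t=0.000000, y=-1.150000:
  k1 = f(0.000000, -1.150000) = 0.677500
  k2 = f(0.130000, -1.061925) = 0.872315
  y ← -1.150000 + 0.26·0.872315 = -0.923198
y(0.26) ≈ -0.9232

-0.9232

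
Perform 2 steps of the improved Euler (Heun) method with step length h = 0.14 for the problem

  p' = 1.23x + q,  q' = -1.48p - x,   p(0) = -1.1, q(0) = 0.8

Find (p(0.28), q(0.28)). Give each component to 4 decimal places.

Heun on (p,q): k1 = f(x_n, state_n); k2 = f(x_n + h, state_n + h·k1); state_{n+1} = state_n + (h/2)·(k1 + k2).
0.000000: (-1.100000, 0.800000)
  k1 = (0.800000, 1.628000)
  predictor → (-0.988000, 1.027920)
  k2 = (1.200120, 1.322240)
  → (-0.959992, 1.006517)
0.140000: (-0.959992, 1.006517)
  k1 = (1.178717, 1.280788)
  predictor → (-0.794971, 1.185827)
  k2 = (1.530227, 0.896557)
  → (-0.770366, 1.158931)
(p(0.28), q(0.28)) ≈ (-0.7704, 1.1589)

-0.7704, 1.1589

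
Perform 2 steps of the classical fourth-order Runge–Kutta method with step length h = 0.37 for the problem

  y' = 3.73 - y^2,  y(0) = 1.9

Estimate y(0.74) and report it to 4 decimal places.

RK4: k1 = f(t_n, y_n); k2 = f(t_n + h/2, y_n + (h/2)·k1); k3 = f(t_n + h/2, y_n + (h/2)·k2); k4 = f(t_n + h, y_n + h·k3); y_{n+1} = y_n + (h/6)·(k1 + 2k2 + 2k3 + k4).
t=0.000000, y=1.900000:
  k1 = f(0.000000, 1.900000) = 0.120000
  k2 = f(0.185000, 1.922200) = 0.035147
  k3 = f(0.185000, 1.906502) = 0.095249
  k4 = f(0.370000, 1.935242) = -0.015162
  y ← 1.900000 + (0.37/6)·(k1 + 2k2 + 2k3 + k4) = 1.922547
t=0.370000, y=1.922547:
  k1 = f(0.370000, 1.922547) = 0.033812
  k2 = f(0.555000, 1.928802) = 0.009721
  k3 = f(0.555000, 1.924346) = 0.026894
  k4 = f(0.740000, 1.932498) = -0.004549
  y ← 1.922547 + (0.37/6)·(k1 + 2k2 + 2k3 + k4) = 1.928868
y(0.74) ≈ 1.9289

1.9289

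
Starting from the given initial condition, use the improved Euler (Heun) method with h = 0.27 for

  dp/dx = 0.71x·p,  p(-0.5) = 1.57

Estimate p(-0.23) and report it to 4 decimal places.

1.4635

Heun: k1 = f(x_n, p_n); k2 = f(x_n + h, p_n + h·k1); p_{n+1} = p_n + (h/2)·(k1 + k2).
x=-0.500000, p=1.570000:
  k1 = f(-0.500000, 1.570000) = -0.557350
  k2 = f(-0.230000, 1.419516) = -0.231807
  p ← 1.570000 + (0.27/2)·(-0.557350 + (-0.231807)) = 1.463464
p(-0.23) ≈ 1.4635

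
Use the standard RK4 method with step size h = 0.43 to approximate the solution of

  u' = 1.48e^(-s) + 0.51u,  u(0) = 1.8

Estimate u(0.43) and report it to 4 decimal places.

2.8243

RK4: k1 = f(s_n, u_n); k2 = f(s_n + h/2, u_n + (h/2)·k1); k3 = f(s_n + h/2, u_n + (h/2)·k2); k4 = f(s_n + h, u_n + h·k3); u_{n+1} = u_n + (h/6)·(k1 + 2k2 + 2k3 + k4).
s=0.000000, u=1.800000:
  k1 = f(0.000000, 1.800000) = 2.398000
  k2 = f(0.215000, 2.315570) = 2.374622
  k3 = f(0.215000, 2.310544) = 2.372059
  k4 = f(0.430000, 2.819985) = 2.400946
  u ← 1.800000 + (0.43/6)·(k1 + 2k2 + 2k3 + k4) = 2.824282
u(0.43) ≈ 2.8243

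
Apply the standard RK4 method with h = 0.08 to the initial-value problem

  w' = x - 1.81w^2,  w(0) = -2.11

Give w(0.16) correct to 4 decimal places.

RK4: k1 = f(x_n, w_n); k2 = f(x_n + h/2, w_n + (h/2)·k1); k3 = f(x_n + h/2, w_n + (h/2)·k2); k4 = f(x_n + h, w_n + h·k3); w_{n+1} = w_n + (h/6)·(k1 + 2k2 + 2k3 + k4).
x=0.000000, w=-2.110000:
  k1 = f(0.000000, -2.110000) = -8.058301
  k2 = f(0.040000, -2.432332) = -10.668393
  k3 = f(0.040000, -2.536736) = -11.607401
  k4 = f(0.080000, -3.038592) = -16.631806
  w ← -2.110000 + (0.08/6)·(k1 + 2k2 + 2k3 + k4) = -3.033223
x=0.080000, w=-3.033223:
  k1 = f(0.080000, -3.033223) = -16.572795
  k2 = f(0.120000, -3.696134) = -24.607151
  k3 = f(0.120000, -4.017509) = -29.094080
  k4 = f(0.160000, -5.360749) = -51.855109
  w ← -3.033223 + (0.08/6)·(k1 + 2k2 + 2k3 + k4) = -5.377627
w(0.16) ≈ -5.3776

-5.3776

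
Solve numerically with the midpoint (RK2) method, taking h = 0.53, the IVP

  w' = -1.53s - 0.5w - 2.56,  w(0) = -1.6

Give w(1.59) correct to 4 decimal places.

Midpoint: k1 = f(s_n, w_n); k2 = f(s_n + h/2, w_n + (h/2)·k1); w_{n+1} = w_n + h·k2.
s=0.000000, w=-1.600000:
  k1 = f(0.000000, -1.600000) = -1.760000
  k2 = f(0.265000, -2.066400) = -1.932250
  w ← -1.600000 + 0.53·(-1.932250) = -2.624093
s=0.530000, w=-2.624093:
  k1 = f(0.530000, -2.624093) = -2.058854
  k2 = f(0.795000, -3.169689) = -2.191506
  w ← -2.624093 + 0.53·(-2.191506) = -3.785590
s=1.060000, w=-3.785590:
  k1 = f(1.060000, -3.785590) = -2.289005
  k2 = f(1.325000, -4.392177) = -2.391162
  w ← -3.785590 + 0.53·(-2.391162) = -5.052906
w(1.59) ≈ -5.0529

-5.0529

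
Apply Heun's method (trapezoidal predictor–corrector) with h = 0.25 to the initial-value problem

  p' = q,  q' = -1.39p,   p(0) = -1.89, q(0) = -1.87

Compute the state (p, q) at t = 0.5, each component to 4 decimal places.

Heun on (p,q): k1 = f(t_n, state_n); k2 = f(t_n + h, state_n + h·k1); state_{n+1} = state_n + (h/2)·(k1 + k2).
0.000000: (-1.890000, -1.870000)
  k1 = (-1.870000, 2.627100)
  predictor → (-2.357500, -1.213225)
  k2 = (-1.213225, 3.276925)
  → (-2.275403, -1.131997)
0.250000: (-2.275403, -1.131997)
  k1 = (-1.131997, 3.162810)
  predictor → (-2.558402, -0.341294)
  k2 = (-0.341294, 3.556179)
  → (-2.459565, -0.292123)
(p(0.5), q(0.5)) ≈ (-2.4596, -0.2921)

-2.4596, -0.2921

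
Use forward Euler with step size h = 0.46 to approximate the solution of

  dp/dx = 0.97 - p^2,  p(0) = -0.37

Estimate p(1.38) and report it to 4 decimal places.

Euler: p_{n+1} = p_n + h·f(x_n, p_n).
x=0.000000, p=-0.370000: f=0.833100 → p ← -0.370000 + 0.46·0.833100 = 0.013226
x=0.460000, p=0.013226: f=0.969825 → p ← 0.013226 + 0.46·0.969825 = 0.459346
x=0.920000, p=0.459346: f=0.759002 → p ← 0.459346 + 0.46·0.759002 = 0.808486
p(1.38) ≈ 0.8085

0.8085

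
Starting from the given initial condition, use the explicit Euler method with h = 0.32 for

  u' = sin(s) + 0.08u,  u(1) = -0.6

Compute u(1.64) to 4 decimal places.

Euler: u_{n+1} = u_n + h·f(s_n, u_n).
s=1.000000, u=-0.600000: f=0.793471 → u ← -0.600000 + 0.32·0.793471 = -0.346089
s=1.320000, u=-0.346089: f=0.941028 → u ← -0.346089 + 0.32·0.941028 = -0.044960
u(1.64) ≈ -0.0450

-0.0450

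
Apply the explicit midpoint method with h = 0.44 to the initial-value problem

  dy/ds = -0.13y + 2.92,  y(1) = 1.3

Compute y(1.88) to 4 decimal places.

Midpoint: k1 = f(s_n, y_n); k2 = f(s_n + h/2, y_n + (h/2)·k1); y_{n+1} = y_n + h·k2.
s=1.000000, y=1.300000:
  k1 = f(1.000000, 1.300000) = 2.751000
  k2 = f(1.220000, 1.905220) = 2.672321
  y ← 1.300000 + 0.44·2.672321 = 2.475821
s=1.440000, y=2.475821:
  k1 = f(1.440000, 2.475821) = 2.598143
  k2 = f(1.660000, 3.047413) = 2.523836
  y ← 2.475821 + 0.44·2.523836 = 3.586309
y(1.88) ≈ 3.5863

3.5863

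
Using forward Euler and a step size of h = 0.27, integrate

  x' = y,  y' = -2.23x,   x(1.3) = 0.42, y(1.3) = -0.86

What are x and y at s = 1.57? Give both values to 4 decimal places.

0.1878, -1.1129

Euler on (x,y): x_{n+1} = x_n + h·x', y_{n+1} = y_n + h·y'.
1.300000: (0.420000, -0.860000); f=(-0.860000, -0.936600) → (0.187800, -1.112882)
(x(1.57), y(1.57)) ≈ (0.1878, -1.1129)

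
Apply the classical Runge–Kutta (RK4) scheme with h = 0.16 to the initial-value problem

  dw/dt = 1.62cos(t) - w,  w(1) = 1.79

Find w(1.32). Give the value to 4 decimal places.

1.4728

RK4: k1 = f(t_n, w_n); k2 = f(t_n + h/2, w_n + (h/2)·k1); k3 = f(t_n + h/2, w_n + (h/2)·k2); k4 = f(t_n + h, w_n + h·k3); w_{n+1} = w_n + (h/6)·(k1 + 2k2 + 2k3 + k4).
t=1.000000, w=1.790000:
  k1 = f(1.000000, 1.790000) = -0.914710
  k2 = f(1.080000, 1.716823) = -0.953271
  k3 = f(1.080000, 1.713738) = -0.950186
  k4 = f(1.160000, 1.637970) = -0.991040
  w ← 1.790000 + (0.16/6)·(k1 + 2k2 + 2k3 + k4) = 1.637662
t=1.160000, w=1.637662:
  k1 = f(1.160000, 1.637662) = -0.990732
  k2 = f(1.240000, 1.558404) = -1.032234
  k3 = f(1.240000, 1.555084) = -1.028914
  k4 = f(1.320000, 1.473036) = -1.070992
  w ← 1.637662 + (0.16/6)·(k1 + 2k2 + 2k3 + k4) = 1.472755
w(1.32) ≈ 1.4728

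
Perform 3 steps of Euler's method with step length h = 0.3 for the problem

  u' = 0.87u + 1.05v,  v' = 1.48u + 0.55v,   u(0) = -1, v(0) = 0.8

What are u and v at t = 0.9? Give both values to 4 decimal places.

Euler on (u,v): u_{n+1} = u_n + h·u', v_{n+1} = v_n + h·v'.
0.000000: (-1.000000, 0.800000); f=(-0.030000, -1.040000) → (-1.009000, 0.488000)
0.300000: (-1.009000, 0.488000); f=(-0.365430, -1.224920) → (-1.118629, 0.120524)
0.600000: (-1.118629, 0.120524); f=(-0.846657, -1.589283) → (-1.372626, -0.356261)
(u(0.9), v(0.9)) ≈ (-1.3726, -0.3563)

-1.3726, -0.3563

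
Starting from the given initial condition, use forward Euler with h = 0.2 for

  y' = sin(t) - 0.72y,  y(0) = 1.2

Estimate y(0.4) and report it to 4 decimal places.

Euler: y_{n+1} = y_n + h·f(t_n, y_n).
t=0.000000, y=1.200000: f=-0.864000 → y ← 1.200000 + 0.2·(-0.864000) = 1.027200
t=0.200000, y=1.027200: f=-0.540915 → y ← 1.027200 + 0.2·(-0.540915) = 0.919017
y(0.4) ≈ 0.9190

0.9190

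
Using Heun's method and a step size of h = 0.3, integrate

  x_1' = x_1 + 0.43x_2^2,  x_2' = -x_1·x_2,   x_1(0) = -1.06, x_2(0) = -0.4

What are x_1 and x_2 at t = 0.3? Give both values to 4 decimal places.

-1.3944, -0.5709

Heun on (x_1,x_2): k1 = f(t_n, state_n); k2 = f(t_n + h, state_n + h·k1); state_{n+1} = state_n + (h/2)·(k1 + k2).
0.000000: (-1.060000, -0.400000)
  k1 = (-0.991200, -0.424000)
  predictor → (-1.357360, -0.527200)
  k2 = (-1.237846, -0.715600)
  → (-1.394357, -0.570940)
(x_1(0.3), x_2(0.3)) ≈ (-1.3944, -0.5709)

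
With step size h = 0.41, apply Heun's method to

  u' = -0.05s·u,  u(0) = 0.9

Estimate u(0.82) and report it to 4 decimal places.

Heun: k1 = f(s_n, u_n); k2 = f(s_n + h, u_n + h·k1); u_{n+1} = u_n + (h/2)·(k1 + k2).
s=0.000000, u=0.900000:
  k1 = f(0.000000, 0.900000) = 0.000000
  k2 = f(0.410000, 0.900000) = -0.018450
  u ← 0.900000 + (0.41/2)·(0.000000 + (-0.018450)) = 0.896218
s=0.410000, u=0.896218:
  k1 = f(0.410000, 0.896218) = -0.018372
  k2 = f(0.820000, 0.888685) = -0.036436
  u ← 0.896218 + (0.41/2)·(-0.018372 + (-0.036436)) = 0.884982
u(0.82) ≈ 0.8850

0.8850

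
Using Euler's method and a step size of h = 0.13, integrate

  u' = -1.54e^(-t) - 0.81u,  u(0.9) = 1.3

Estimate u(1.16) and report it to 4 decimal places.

0.8963

Euler: u_{n+1} = u_n + h·f(t_n, u_n).
t=0.900000, u=1.300000: f=-1.679117 → u ← 1.300000 + 0.13·(-1.679117) = 1.081715
t=1.030000, u=1.081715: f=-1.425980 → u ← 1.081715 + 0.13·(-1.425980) = 0.896337
u(1.16) ≈ 0.8963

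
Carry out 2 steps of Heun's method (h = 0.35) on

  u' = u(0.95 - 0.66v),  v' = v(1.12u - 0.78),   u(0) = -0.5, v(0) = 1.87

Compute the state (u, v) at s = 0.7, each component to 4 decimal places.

-0.5600, 0.7716

Heun on (u,v): k1 = f(s_n, state_n); k2 = f(s_n + h, state_n + h·k1); state_{n+1} = state_n + (h/2)·(k1 + k2).
0.000000: (-0.500000, 1.870000)
  k1 = (0.142100, -2.505800)
  predictor → (-0.450265, 0.992970)
  k2 = (-0.132666, -1.275268)
  → (-0.498349, 1.208313)
0.350000: (-0.498349, 1.208313)
  k1 = (-0.076005, -1.616905)
  predictor → (-0.524951, 0.642396)
  k2 = (-0.276134, -0.878763)
  → (-0.559973, 0.771571)
(u(0.7), v(0.7)) ≈ (-0.5600, 0.7716)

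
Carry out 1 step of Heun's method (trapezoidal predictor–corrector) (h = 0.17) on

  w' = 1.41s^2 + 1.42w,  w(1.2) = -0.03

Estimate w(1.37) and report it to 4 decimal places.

Heun: k1 = f(s_n, w_n); k2 = f(s_n + h, w_n + h·k1); w_{n+1} = w_n + (h/2)·(k1 + k2).
s=1.200000, w=-0.030000:
  k1 = f(1.200000, -0.030000) = 1.987800
  k2 = f(1.370000, 0.307926) = 3.083684
  w ← -0.030000 + (0.17/2)·(1.987800 + 3.083684) = 0.401076
w(1.37) ≈ 0.4011

0.4011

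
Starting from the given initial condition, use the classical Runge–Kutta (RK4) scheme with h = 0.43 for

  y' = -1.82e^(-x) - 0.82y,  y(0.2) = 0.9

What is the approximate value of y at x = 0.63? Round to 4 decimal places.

0.1994

RK4: k1 = f(x_n, y_n); k2 = f(x_n + h/2, y_n + (h/2)·k1); k3 = f(x_n + h/2, y_n + (h/2)·k2); k4 = f(x_n + h, y_n + h·k3); y_{n+1} = y_n + (h/6)·(k1 + 2k2 + 2k3 + k4).
x=0.200000, y=0.900000:
  k1 = f(0.200000, 0.900000) = -2.228090
  k2 = f(0.415000, 0.420961) = -1.547007
  k3 = f(0.415000, 0.567393) = -1.667082
  k4 = f(0.630000, 0.183155) = -1.119504
  y ← 0.900000 + (0.43/6)·(k1 + 2k2 + 2k3 + k4) = 0.199403
y(0.63) ≈ 0.1994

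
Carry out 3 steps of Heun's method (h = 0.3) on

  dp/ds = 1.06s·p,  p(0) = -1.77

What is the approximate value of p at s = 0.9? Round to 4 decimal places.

-2.7046

Heun: k1 = f(s_n, p_n); k2 = f(s_n + h, p_n + h·k1); p_{n+1} = p_n + (h/2)·(k1 + k2).
s=0.000000, p=-1.770000:
  k1 = f(0.000000, -1.770000) = 0.000000
  k2 = f(0.300000, -1.770000) = -0.562860
  p ← -1.770000 + (0.3/2)·(0.000000 + (-0.562860)) = -1.854429
s=0.300000, p=-1.854429:
  k1 = f(0.300000, -1.854429) = -0.589708
  k2 = f(0.600000, -2.031342) = -1.291933
  p ← -1.854429 + (0.3/2)·(-0.589708 + (-1.291933)) = -2.136675
s=0.600000, p=-2.136675:
  k1 = f(0.600000, -2.136675) = -1.358925
  k2 = f(0.900000, -2.544353) = -2.427313
  p ← -2.136675 + (0.3/2)·(-1.358925 + (-2.427313)) = -2.704611
p(0.9) ≈ -2.7046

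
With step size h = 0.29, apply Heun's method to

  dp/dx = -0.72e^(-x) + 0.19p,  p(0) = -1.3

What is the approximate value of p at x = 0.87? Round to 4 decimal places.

Heun: k1 = f(x_n, p_n); k2 = f(x_n + h, p_n + h·k1); p_{n+1} = p_n + (h/2)·(k1 + k2).
x=0.000000, p=-1.300000:
  k1 = f(0.000000, -1.300000) = -0.967000
  k2 = f(0.290000, -1.580430) = -0.839031
  p ← -1.300000 + (0.29/2)·(-0.967000 + (-0.839031)) = -1.561875
x=0.290000, p=-1.561875:
  k1 = f(0.290000, -1.561875) = -0.835506
  k2 = f(0.580000, -1.804171) = -0.745919
  p ← -1.561875 + (0.29/2)·(-0.835506 + (-0.745919)) = -1.791181
x=0.580000, p=-1.791181:
  k1 = f(0.580000, -1.791181) = -0.743451
  k2 = f(0.870000, -2.006782) = -0.682934
  p ← -1.791181 + (0.29/2)·(-0.743451 + (-0.682934)) = -1.998007
p(0.87) ≈ -1.9980

-1.9980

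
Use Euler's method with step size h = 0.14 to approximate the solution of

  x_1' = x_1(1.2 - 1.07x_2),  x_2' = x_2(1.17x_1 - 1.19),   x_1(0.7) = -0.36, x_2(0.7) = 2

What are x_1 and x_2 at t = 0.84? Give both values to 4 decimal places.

Euler on (x_1,x_2): x_1_{n+1} = x_1_n + h·x_1', x_2_{n+1} = x_2_n + h·x_2'.
0.700000: (-0.360000, 2.000000); f=(0.338400, -3.222400) → (-0.312624, 1.548864)
(x_1(0.84), x_2(0.84)) ≈ (-0.3126, 1.5489)

-0.3126, 1.5489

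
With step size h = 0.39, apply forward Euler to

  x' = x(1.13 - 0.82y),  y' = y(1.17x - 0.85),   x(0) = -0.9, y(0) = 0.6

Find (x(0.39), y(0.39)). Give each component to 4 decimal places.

Euler on (x,y): x_{n+1} = x_n + h·x', y_{n+1} = y_n + h·y'.
0.000000: (-0.900000, 0.600000); f=(-0.574200, -1.141800) → (-1.123938, 0.154698)
(x(0.39), y(0.39)) ≈ (-1.1239, 0.1547)

-1.1239, 0.1547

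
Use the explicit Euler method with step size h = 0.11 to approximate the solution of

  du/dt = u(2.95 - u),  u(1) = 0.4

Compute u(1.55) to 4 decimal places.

Euler: u_{n+1} = u_n + h·f(t_n, u_n).
t=1.000000, u=0.400000: f=1.020000 → u ← 0.400000 + 0.11·1.020000 = 0.512200
t=1.110000, u=0.512200: f=1.248641 → u ← 0.512200 + 0.11·1.248641 = 0.649551
t=1.220000, u=0.649551: f=1.494258 → u ← 0.649551 + 0.11·1.494258 = 0.813919
t=1.330000, u=0.813919: f=1.738597 → u ← 0.813919 + 0.11·1.738597 = 1.005165
t=1.440000, u=1.005165: f=1.954880 → u ← 1.005165 + 0.11·1.954880 = 1.220201
u(1.55) ≈ 1.2202

1.2202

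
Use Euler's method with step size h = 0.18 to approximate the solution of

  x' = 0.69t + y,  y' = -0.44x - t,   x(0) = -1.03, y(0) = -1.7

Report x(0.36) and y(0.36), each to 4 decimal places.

Euler on (x,y): x_{n+1} = x_n + h·x', y_{n+1} = y_n + h·y'.
0.000000: (-1.030000, -1.700000); f=(-1.700000, 0.453200) → (-1.336000, -1.618424)
0.180000: (-1.336000, -1.618424); f=(-1.494224, 0.407840) → (-1.604960, -1.545013)
(x(0.36), y(0.36)) ≈ (-1.6050, -1.5450)

-1.6050, -1.5450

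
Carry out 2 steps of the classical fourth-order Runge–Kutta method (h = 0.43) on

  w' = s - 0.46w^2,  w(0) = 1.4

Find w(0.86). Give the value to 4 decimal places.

1.1848

RK4: k1 = f(s_n, w_n); k2 = f(s_n + h/2, w_n + (h/2)·k1); k3 = f(s_n + h/2, w_n + (h/2)·k2); k4 = f(s_n + h, w_n + h·k3); w_{n+1} = w_n + (h/6)·(k1 + 2k2 + 2k3 + k4).
s=0.000000, w=1.400000:
  k1 = f(0.000000, 1.400000) = -0.901600
  k2 = f(0.215000, 1.206156) = -0.454214
  k3 = f(0.215000, 1.302344) = -0.565206
  k4 = f(0.430000, 1.156961) = -0.185737
  w ← 1.400000 + (0.43/6)·(k1 + 2k2 + 2k3 + k4) = 1.175957
s=0.430000, w=1.175957:
  k1 = f(0.430000, 1.175957) = -0.206123
  k2 = f(0.645000, 1.131641) = 0.055919
  k3 = f(0.645000, 1.187980) = -0.004196
  k4 = f(0.860000, 1.174153) = 0.225828
  w ← 1.175957 + (0.43/6)·(k1 + 2k2 + 2k3 + k4) = 1.184783
w(0.86) ≈ 1.1848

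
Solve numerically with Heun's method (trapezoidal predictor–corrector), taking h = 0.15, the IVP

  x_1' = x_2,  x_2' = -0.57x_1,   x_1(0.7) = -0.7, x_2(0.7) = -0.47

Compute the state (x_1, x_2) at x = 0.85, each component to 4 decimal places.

-0.7660, -0.4071

Heun on (x_1,x_2): k1 = f(x_n, state_n); k2 = f(x_n + h, state_n + h·k1); state_{n+1} = state_n + (h/2)·(k1 + k2).
0.700000: (-0.700000, -0.470000)
  k1 = (-0.470000, 0.399000)
  predictor → (-0.770500, -0.410150)
  k2 = (-0.410150, 0.439185)
  → (-0.766011, -0.407136)
(x_1(0.85), x_2(0.85)) ≈ (-0.7660, -0.4071)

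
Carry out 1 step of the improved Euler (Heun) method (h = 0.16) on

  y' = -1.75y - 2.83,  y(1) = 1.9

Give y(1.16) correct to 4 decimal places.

1.0531

Heun: k1 = f(s_n, y_n); k2 = f(s_n + h, y_n + h·k1); y_{n+1} = y_n + (h/2)·(k1 + k2).
s=1.000000, y=1.900000:
  k1 = f(1.000000, 1.900000) = -6.155000
  k2 = f(1.160000, 0.915200) = -4.431600
  y ← 1.900000 + (0.16/2)·(-6.155000 + (-4.431600)) = 1.053072
y(1.16) ≈ 1.0531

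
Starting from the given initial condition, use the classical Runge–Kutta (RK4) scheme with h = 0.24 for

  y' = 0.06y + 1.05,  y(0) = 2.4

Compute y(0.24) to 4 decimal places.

RK4: k1 = f(t_n, y_n); k2 = f(t_n + h/2, y_n + (h/2)·k1); k3 = f(t_n + h/2, y_n + (h/2)·k2); k4 = f(t_n + h, y_n + h·k3); y_{n+1} = y_n + (h/6)·(k1 + 2k2 + 2k3 + k4).
t=0.000000, y=2.400000:
  k1 = f(0.000000, 2.400000) = 1.194000
  k2 = f(0.120000, 2.543280) = 1.202597
  k3 = f(0.120000, 2.544312) = 1.202659
  k4 = f(0.240000, 2.688638) = 1.211318
  y ← 2.400000 + (0.24/6)·(k1 + 2k2 + 2k3 + k4) = 2.688633
y(0.24) ≈ 2.6886

2.6886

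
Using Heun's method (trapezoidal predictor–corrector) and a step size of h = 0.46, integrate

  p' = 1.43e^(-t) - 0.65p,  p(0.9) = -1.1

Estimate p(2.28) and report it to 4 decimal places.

Heun: k1 = f(t_n, p_n); k2 = f(t_n + h, p_n + h·k1); p_{n+1} = p_n + (h/2)·(k1 + k2).
t=0.900000, p=-1.100000:
  k1 = f(0.900000, -1.100000) = 1.296395
  k2 = f(1.360000, -0.503658) = 0.694403
  p ← -1.100000 + (0.46/2)·(1.296395 + 0.694403) = -0.642117
t=1.360000, p=-0.642117:
  k1 = f(1.360000, -0.642117) = 0.784401
  k2 = f(1.820000, -0.281292) = 0.414537
  p ← -0.642117 + (0.46/2)·(0.784401 + 0.414537) = -0.366361
t=1.820000, p=-0.366361:
  k1 = f(1.820000, -0.366361) = 0.469831
  k2 = f(2.280000, -0.150238) = 0.243921
  p ← -0.366361 + (0.46/2)·(0.469831 + 0.243921) = -0.202198
p(2.28) ≈ -0.2022

-0.2022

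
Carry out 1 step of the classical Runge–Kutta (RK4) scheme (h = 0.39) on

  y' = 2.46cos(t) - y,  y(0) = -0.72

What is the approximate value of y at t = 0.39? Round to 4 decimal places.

0.2847

RK4: k1 = f(t_n, y_n); k2 = f(t_n + h/2, y_n + (h/2)·k1); k3 = f(t_n + h/2, y_n + (h/2)·k2); k4 = f(t_n + h, y_n + h·k3); y_{n+1} = y_n + (h/6)·(k1 + 2k2 + 2k3 + k4).
t=0.000000, y=-0.720000:
  k1 = f(0.000000, -0.720000) = 3.180000
  k2 = f(0.195000, -0.099900) = 2.513277
  k3 = f(0.195000, -0.229911) = 2.643288
  k4 = f(0.390000, 0.310882) = 1.964394
  y ← -0.720000 + (0.39/6)·(k1 + 2k2 + 2k3 + k4) = 0.284739
y(0.39) ≈ 0.2847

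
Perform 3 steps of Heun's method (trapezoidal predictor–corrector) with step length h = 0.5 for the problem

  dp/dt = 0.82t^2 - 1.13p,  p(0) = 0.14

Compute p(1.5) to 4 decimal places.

Heun: k1 = f(t_n, p_n); k2 = f(t_n + h, p_n + h·k1); p_{n+1} = p_n + (h/2)·(k1 + k2).
t=0.000000, p=0.140000:
  k1 = f(0.000000, 0.140000) = -0.158200
  k2 = f(0.500000, 0.060900) = 0.136183
  p ← 0.140000 + (0.5/2)·(-0.158200 + 0.136183) = 0.134496
t=0.500000, p=0.134496:
  k1 = f(0.500000, 0.134496) = 0.053020
  k2 = f(1.000000, 0.161006) = 0.638064
  p ← 0.134496 + (0.5/2)·(0.053020 + 0.638064) = 0.307267
t=1.000000, p=0.307267:
  k1 = f(1.000000, 0.307267) = 0.472789
  k2 = f(1.500000, 0.543661) = 1.230663
  p ← 0.307267 + (0.5/2)·(0.472789 + 1.230663) = 0.733130
p(1.5) ≈ 0.7331

0.7331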